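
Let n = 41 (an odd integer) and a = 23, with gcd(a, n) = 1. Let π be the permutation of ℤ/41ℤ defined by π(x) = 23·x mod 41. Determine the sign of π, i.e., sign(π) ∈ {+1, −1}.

Start at x=18: 18 → 4 → 10 → 25 → 1 → 23 → 37 → … (one orbit).
5 cycles of lengths [10, 10, 10, 10, 1].
41 − 5 = 36 transpositions; sign(π) = (−1)^36 = +1.
Via Zolotarev, sign(π_{23}) = (23|41) = +1.

+1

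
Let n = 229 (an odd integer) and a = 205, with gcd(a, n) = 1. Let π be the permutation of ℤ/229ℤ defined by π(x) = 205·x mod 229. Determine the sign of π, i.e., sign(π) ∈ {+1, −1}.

Orbit of 222 under x↦205x: [222, 168, 90, 130, 86, 226, 72]… (length divides ord_229(205)).
π_205 has 2 disjoint cycles with lengths [228, 1] on {0,…,228}.
sign(π) = (−1)^{n − #cycles} = (−1)^{229−2} = (−1)^227 = -1.
(205|229)_J = -1 (Zolotarev's lemma cross-check).

-1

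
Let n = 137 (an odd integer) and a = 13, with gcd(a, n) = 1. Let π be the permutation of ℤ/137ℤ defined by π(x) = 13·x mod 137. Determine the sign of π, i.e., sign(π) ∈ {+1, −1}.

-1

Trace 106: π^k(106) = [106, 8, 104, 119, 40, 109, 47] for k=0..6.
2 cycles of lengths [136, 1].
137 − 2 = 135 transpositions; sign(π) = (−1)^135 = -1.
Via Zolotarev, sign(π_{13}) = (13|137) = -1.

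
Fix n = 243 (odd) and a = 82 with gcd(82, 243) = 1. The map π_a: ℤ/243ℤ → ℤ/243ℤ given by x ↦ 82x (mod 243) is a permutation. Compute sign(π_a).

Trace 1: π^k(1) = [1, 82, 163] for k=0..2.
Cycle type of π: 3×54 + 1×81; total 135 cycles.
sign(π) = (−1)^{n − #cycles} = (−1)^{243−135} = (−1)^108 = +1.
Zolotarev: (82|243) = +1, matching the cycle-count sign.

+1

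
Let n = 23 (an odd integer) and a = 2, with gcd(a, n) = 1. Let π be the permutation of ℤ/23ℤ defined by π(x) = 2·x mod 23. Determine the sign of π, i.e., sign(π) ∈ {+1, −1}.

Start at x=1: 1 → 2 → 4 → 8 → 16 → 9 → 18 → … (one orbit).
The orbit structure of x ↦ 2x mod 23: 3 orbits of sizes [11, 11, 1].
sign(π) = (−1)^{n − #cycles} = (−1)^{23−3} = (−1)^20 = +1.
The Jacobi symbol (2|23) = +1 (Zolotarev) agrees.

+1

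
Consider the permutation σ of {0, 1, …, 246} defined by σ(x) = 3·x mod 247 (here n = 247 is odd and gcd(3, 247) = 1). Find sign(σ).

Trace 235: π^k(235) = [235, 211, 139, 170, 16, 48, 144] for k=0..6.
Cycle lengths of π_3 on ℤ/247ℤ: [18, 18, 18, 18, 18, 18, 18, 18, 18, 18, 18, 18, 18, 3, 3, 3, 3, 1]; 18 cycles in total.
n − c = 247 − 18 = 229; sign = (−1)^229 = -1.
Via Zolotarev, sign(π_{3}) = (3|247) = -1.

-1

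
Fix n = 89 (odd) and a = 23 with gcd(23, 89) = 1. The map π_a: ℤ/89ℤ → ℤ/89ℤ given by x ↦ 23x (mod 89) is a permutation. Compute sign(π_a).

-1

Start at x=26: 26 → 64 → 48 → 36 → 27 → 87 → 43 → … (one orbit).
π_23 has 2 disjoint cycles with lengths [88, 1] on {0,…,88}.
sign(π) = (−1)^{n − #cycles} = (−1)^{89−2} = (−1)^87 = -1.
Via Zolotarev, sign(π_{23}) = (23|89) = -1.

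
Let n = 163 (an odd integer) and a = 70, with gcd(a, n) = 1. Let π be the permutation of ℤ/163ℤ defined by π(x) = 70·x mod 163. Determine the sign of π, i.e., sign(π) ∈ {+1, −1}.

-1

Start at x=6: 6 → 94 → 60 → 125 → 111 → 109 → 132 → … (one orbit).
2 cycles of lengths [162, 1].
sign(π) = (−1)^{n − #cycles} = (−1)^{163−2} = (−1)^161 = -1.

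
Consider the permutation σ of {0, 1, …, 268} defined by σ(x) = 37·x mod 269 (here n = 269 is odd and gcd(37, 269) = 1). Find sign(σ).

Start at x=1: 1 → 37 → 24 → 81 → 38 → 61 → 105 → … (one orbit).
π_37 has 5 disjoint cycles with lengths [67, 67, 67, 67, 1] on {0,…,268}.
sign(π) = (−1)^{n − #cycles} = (−1)^{269−5} = (−1)^264 = +1.
(37|269)_J = +1 (Zolotarev's lemma cross-check).

+1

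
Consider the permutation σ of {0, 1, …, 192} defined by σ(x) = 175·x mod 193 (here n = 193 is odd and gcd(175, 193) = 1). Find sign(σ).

Start at x=42: 42 → 16 → 98 → 166 → 100 → 130 → 169 → … (one orbit).
Cycle type of π: 96×2 + 1; total 3 cycles.
n − c = 193 − 3 = 190; sign = (−1)^190 = +1.
Zolotarev: (175|193) = +1, matching the cycle-count sign.

+1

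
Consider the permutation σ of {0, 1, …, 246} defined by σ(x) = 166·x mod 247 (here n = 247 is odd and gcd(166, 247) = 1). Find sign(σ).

-1

Start at x=139: 139 → 103 → 55 → 238 → 235 → 231 → 61 → … (one orbit).
Cycle lengths of π_166 on ℤ/247ℤ: [18, 18, 18, 18, 18, 18, 18, 18, 18, 18, 18, 18, 18, 6, 6, 1]; 16 cycles in total.
Σ(ℓ_i−1) = 247−16 = 231; sign = (−1)^231 = -1.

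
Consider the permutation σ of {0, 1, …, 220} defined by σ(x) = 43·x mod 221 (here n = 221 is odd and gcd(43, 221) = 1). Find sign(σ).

Start at x=81: 81 → 168 → 152 → 127 → 157 → 121 → 120 → … (one orbit).
13 cycles of lengths [24, 24, 24, 24, 24, 24, 24, 24, 8, 8, 6, 6, 1].
13 cycles on 221: each ℓ→(−1)^(ℓ−1), product (−1)^208 = +1.
(43|221)_J = +1 (Zolotarev's lemma cross-check).

+1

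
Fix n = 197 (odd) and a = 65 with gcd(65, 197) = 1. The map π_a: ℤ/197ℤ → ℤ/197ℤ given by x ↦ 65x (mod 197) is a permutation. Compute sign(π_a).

Trace 132: π^k(132) = [132, 109, 190, 136, 172, 148, 164] for k=0..6.
Cycle type of π: 98×2 + 1; total 3 cycles.
sign(π) = (−1)^{n − #cycles} = (−1)^{197−3} = (−1)^194 = +1.
Check: (65/197) = +1 by Zolotarev.

+1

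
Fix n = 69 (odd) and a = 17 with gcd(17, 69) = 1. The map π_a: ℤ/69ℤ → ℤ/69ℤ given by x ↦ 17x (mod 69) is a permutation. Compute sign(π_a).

Trace 55: π^k(55) = [55, 38, 25, 11, 49, 5, 16] for k=0..6.
Cycle type of π: 22×3 + 2 + 1; total 5 cycles.
5 cycles on 69: each ℓ→(−1)^(ℓ−1), product (−1)^64 = +1.
Zolotarev: (17|69) = +1, matching the cycle-count sign.

+1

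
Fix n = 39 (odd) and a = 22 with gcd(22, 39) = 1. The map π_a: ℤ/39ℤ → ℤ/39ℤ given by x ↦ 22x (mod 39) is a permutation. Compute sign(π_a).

+1

Trace 16: π^k(16) = [16, 1, 22] for k=0..2.
Decompose π into cycles: lengths [3, 3, 3, 3, 3, 3, 3, 3, 3, 3, 3, 3, 1, 1, 1] (15 cycles, including the fixed point 0).
Σ(ℓ_i−1) = 39−15 = 24; sign = (−1)^24 = +1.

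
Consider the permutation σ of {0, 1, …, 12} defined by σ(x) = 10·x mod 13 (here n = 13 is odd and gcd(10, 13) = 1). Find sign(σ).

Orbit of 9 under x↦10x: [9, 12, 3, 4, 1, 10]… (length divides ord_13(10)).
Cycle lengths of π_10 on ℤ/13ℤ: [6, 6, 1]; 3 cycles in total.
sign(π) = (−1)^{n − #cycles} = (−1)^{13−3} = (−1)^10 = +1.

+1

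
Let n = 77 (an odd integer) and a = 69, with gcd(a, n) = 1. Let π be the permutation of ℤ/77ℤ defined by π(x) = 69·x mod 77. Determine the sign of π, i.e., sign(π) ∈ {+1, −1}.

-1

Start at x=15: 15 → 34 → 36 → 20 → 71 → 48 → 1 → … (one orbit).
Cycle type of π: 10×6 + 5×2 + 2×3 + 1; total 12 cycles.
77 − 12 = 65 transpositions; sign(π) = (−1)^65 = -1.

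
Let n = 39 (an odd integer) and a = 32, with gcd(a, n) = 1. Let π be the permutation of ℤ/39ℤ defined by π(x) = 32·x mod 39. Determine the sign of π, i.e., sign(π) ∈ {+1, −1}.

+1

Start at x=10: 10 → 8 → 22 → 2 → 25 → 20 → 16 → … (one orbit).
The orbit structure of x ↦ 32x mod 39: 5 orbits of sizes [12, 12, 12, 2, 1].
n − c = 39 − 5 = 34; sign = (−1)^34 = +1.
Check: (32/39) = +1 by Zolotarev.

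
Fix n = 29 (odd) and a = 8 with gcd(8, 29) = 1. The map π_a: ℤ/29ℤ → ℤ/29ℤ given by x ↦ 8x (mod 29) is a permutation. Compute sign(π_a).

-1

Start at x=18: 18 → 28 → 21 → 23 → 10 → 22 → 2 → … (one orbit).
π_8 has 2 disjoint cycles with lengths [28, 1] on {0,…,28}.
Σ(ℓ_i−1) = 29−2 = 27; sign = (−1)^27 = -1.
The Jacobi symbol (8|29) = -1 (Zolotarev) agrees.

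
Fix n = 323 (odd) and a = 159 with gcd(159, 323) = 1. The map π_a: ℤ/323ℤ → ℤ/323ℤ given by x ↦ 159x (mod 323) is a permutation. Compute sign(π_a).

Orbit of 182 under x↦159x: [182, 191, 7, 144, 286, 254, 11]… (length divides ord_323(159)).
π_159 has 14 disjoint cycles with lengths [48, 48, 48, 48, 48, 48, 16, 3, 3, 3, 3, 3, 3, 1] on {0,…,322}.
Σ(ℓ_i−1) = 323−14 = 309; sign = (−1)^309 = -1.
The Jacobi symbol (159|323) = -1 (Zolotarev) agrees.

-1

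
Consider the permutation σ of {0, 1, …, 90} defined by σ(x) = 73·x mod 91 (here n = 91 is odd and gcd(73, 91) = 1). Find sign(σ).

Orbit of 79 under x↦73x: [79, 34, 25, 5, 1, 73, 51]… (length divides ord_91(73)).
11 cycles of lengths [12, 12, 12, 12, 12, 12, 6, 4, 4, 4, 1].
Σ(ℓ_i−1) = 91−11 = 80; sign = (−1)^80 = +1.

+1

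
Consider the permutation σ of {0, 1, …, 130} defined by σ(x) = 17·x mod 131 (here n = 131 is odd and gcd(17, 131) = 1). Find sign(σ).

Start at x=71: 71 → 28 → 83 → 101 → 14 → 107 → 116 → … (one orbit).
Decompose π into cycles: lengths [130, 1] (2 cycles, including the fixed point 0).
With 2 cycles on 131 points, sign = (−1)^{131−2} = -1.

-1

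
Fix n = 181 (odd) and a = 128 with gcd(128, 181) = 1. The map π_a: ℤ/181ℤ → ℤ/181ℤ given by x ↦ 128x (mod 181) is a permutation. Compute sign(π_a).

Trace 97: π^k(97) = [97, 108, 68, 16, 57, 56, 109] for k=0..6.
The orbit structure of x ↦ 128x mod 181: 2 orbits of sizes [180, 1].
With 2 cycles on 181 points, sign = (−1)^{181−2} = -1.
Zolotarev: (128|181) = -1, matching the cycle-count sign.

-1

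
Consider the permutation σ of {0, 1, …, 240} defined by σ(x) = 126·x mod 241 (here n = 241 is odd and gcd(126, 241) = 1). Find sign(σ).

-1

Trace 240: π^k(240) = [240, 115, 30, 165, 64, 111, 8] for k=0..6.
16 cycles of lengths [16, 16, 16, 16, 16, 16, 16, 16, 16, 16, 16, 16, 16, 16, 16, 1].
241 − 16 = 225 transpositions; sign(π) = (−1)^225 = -1.
(126|241)_J = -1 (Zolotarev's lemma cross-check).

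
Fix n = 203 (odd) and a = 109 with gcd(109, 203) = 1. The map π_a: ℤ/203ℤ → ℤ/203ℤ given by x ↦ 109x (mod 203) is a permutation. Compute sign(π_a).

Orbit of 149 under x↦109x: [149, 1, 109, 107, 92, 81, 100]… (length divides ord_203(109)).
9 cycles of lengths [42, 42, 42, 42, 14, 14, 3, 3, 1].
sign(π) = (−1)^{n − #cycles} = (−1)^{203−9} = (−1)^194 = +1.
Zolotarev: (109|203) = +1, matching the cycle-count sign.

+1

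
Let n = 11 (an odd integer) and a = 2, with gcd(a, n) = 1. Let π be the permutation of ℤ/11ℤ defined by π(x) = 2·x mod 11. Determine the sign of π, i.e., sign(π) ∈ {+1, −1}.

-1

Start at x=8: 8 → 5 → 10 → 9 → 7 → 3 → 6 → … (one orbit).
π_2 has 2 disjoint cycles with lengths [10, 1] on {0,…,10}.
sign(π) = (−1)^{n − #cycles} = (−1)^{11−2} = (−1)^9 = -1.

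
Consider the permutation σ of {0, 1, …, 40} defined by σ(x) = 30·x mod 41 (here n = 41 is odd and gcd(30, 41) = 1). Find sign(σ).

-1

Trace 19: π^k(19) = [19, 37, 3, 8, 35, 25, 12] for k=0..6.
2 cycles of lengths [40, 1].
n − c = 41 − 2 = 39; sign = (−1)^39 = -1.
Zolotarev: (30|41) = -1, matching the cycle-count sign.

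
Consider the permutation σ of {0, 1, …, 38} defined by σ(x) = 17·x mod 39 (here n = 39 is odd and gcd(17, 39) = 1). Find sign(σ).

Orbit of 16 under x↦17x: [16, 38, 22, 23, 1, 17]… (length divides ord_39(17)).
8 cycles of lengths [6, 6, 6, 6, 6, 6, 2, 1].
39 − 8 = 31 transpositions; sign(π) = (−1)^31 = -1.
(17|39)_J = -1 (Zolotarev's lemma cross-check).

-1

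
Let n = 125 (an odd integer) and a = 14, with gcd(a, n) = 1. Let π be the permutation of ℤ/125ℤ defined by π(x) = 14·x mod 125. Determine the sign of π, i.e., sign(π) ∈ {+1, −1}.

Start at x=74: 74 → 36 → 4 → 56 → 34 → 101 → 39 → … (one orbit).
The orbit structure of x ↦ 14x mod 125: 7 orbits of sizes [50, 50, 10, 10, 2, 2, 1].
125 − 7 = 118 transpositions; sign(π) = (−1)^118 = +1.

+1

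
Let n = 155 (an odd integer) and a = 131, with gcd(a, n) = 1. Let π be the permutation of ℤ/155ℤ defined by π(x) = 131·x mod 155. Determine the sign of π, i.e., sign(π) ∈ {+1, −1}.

+1

Orbit of 56 under x↦131x: [56, 51, 16, 81, 71, 1, 131]… (length divides ord_155(131)).
Cycle lengths of π_131 on ℤ/155ℤ: [15, 15, 15, 15, 15, 15, 15, 15, 15, 15, 1, 1, 1, 1, 1]; 15 cycles in total.
With 15 cycles on 155 points, sign = (−1)^{155−15} = +1.
Check: (131/155) = +1 by Zolotarev.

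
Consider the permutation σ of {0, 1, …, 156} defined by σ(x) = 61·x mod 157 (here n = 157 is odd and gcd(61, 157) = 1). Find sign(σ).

-1

Start at x=144: 144 → 149 → 140 → 62 → 14 → 69 → 127 → … (one orbit).
2 cycles of lengths [156, 1].
With 2 cycles on 157 points, sign = (−1)^{157−2} = -1.
Check: (61/157) = -1 by Zolotarev.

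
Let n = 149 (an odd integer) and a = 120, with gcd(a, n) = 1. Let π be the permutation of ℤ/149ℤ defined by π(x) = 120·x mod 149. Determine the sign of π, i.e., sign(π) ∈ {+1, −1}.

+1

Start at x=113: 113 → 1 → 120 → 96 → 47 → 127 → 42 → … (one orbit).
3 cycles of lengths [74, 74, 1].
Σ(ℓ_i−1) = 149−3 = 146; sign = (−1)^146 = +1.
The Jacobi symbol (120|149) = +1 (Zolotarev) agrees.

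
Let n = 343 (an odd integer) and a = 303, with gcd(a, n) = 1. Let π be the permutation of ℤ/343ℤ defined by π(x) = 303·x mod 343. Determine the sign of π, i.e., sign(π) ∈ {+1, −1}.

Start at x=1: 1 → 303 → 228 → 141 → 191 → 249 → 330 → … (one orbit).
The orbit structure of x ↦ 303x mod 343: 7 orbits of sizes [147, 147, 21, 21, 3, 3, 1].
Σ(ℓ_i−1) = 343−7 = 336; sign = (−1)^336 = +1.
Zolotarev: (303|343) = +1, matching the cycle-count sign.

+1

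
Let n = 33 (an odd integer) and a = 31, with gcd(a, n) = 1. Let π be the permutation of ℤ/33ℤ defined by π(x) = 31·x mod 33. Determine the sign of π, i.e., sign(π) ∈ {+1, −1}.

+1

Start at x=16: 16 → 1 → 31 → 4 → 25 → 16 (one orbit).
π_31 has 9 disjoint cycles with lengths [5, 5, 5, 5, 5, 5, 1, 1, 1] on {0,…,32}.
n − c = 33 − 9 = 24; sign = (−1)^24 = +1.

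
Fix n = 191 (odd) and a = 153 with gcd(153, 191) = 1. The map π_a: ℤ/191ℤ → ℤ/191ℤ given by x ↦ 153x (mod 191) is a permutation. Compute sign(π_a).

+1

Orbit of 52 under x↦153x: [52, 125, 25, 5, 1, 153, 107]… (length divides ord_191(153)).
11 cycles of lengths [19, 19, 19, 19, 19, 19, 19, 19, 19, 19, 1].
11 cycles on 191: each ℓ→(−1)^(ℓ−1), product (−1)^180 = +1.
(153|191)_J = +1 (Zolotarev's lemma cross-check).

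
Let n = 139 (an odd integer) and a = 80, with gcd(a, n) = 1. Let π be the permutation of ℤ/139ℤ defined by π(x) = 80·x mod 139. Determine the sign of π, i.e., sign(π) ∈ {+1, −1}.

Orbit of 106 under x↦80x: [106, 1, 80, 6, 63, 36, 100]… (length divides ord_139(80)).
Decompose π into cycles: lengths [23, 23, 23, 23, 23, 23, 1] (7 cycles, including the fixed point 0).
sign(π) = (−1)^{n − #cycles} = (−1)^{139−7} = (−1)^132 = +1.
Check: (80/139) = +1 by Zolotarev.

+1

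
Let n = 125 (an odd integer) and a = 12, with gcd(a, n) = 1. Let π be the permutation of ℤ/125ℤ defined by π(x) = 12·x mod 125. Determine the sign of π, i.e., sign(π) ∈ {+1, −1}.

-1

Trace 107: π^k(107) = [107, 34, 33, 21, 2, 24, 38] for k=0..6.
Cycle type of π: 100 + 20 + 4 + 1; total 4 cycles.
n − c = 125 − 4 = 121; sign = (−1)^121 = -1.
The Jacobi symbol (12|125) = -1 (Zolotarev) agrees.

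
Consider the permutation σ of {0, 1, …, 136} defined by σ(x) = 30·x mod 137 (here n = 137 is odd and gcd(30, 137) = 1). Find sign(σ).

+1

Trace 78: π^k(78) = [78, 11, 56, 36, 121, 68, 122] for k=0..6.
Decompose π into cycles: lengths [68, 68, 1] (3 cycles, including the fixed point 0).
With 3 cycles on 137 points, sign = (−1)^{137−3} = +1.
The Jacobi symbol (30|137) = +1 (Zolotarev) agrees.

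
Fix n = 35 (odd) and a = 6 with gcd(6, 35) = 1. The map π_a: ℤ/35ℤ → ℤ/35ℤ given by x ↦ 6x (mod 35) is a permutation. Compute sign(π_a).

-1

Trace 1: π^k(1) = [1, 6] for k=0..1.
Decompose π into cycles: lengths [2, 2, 2, 2, 2, 2, 2, 2, 2, 2, 2, 2, 2, 2, 2, 1, 1, 1, 1, 1] (20 cycles, including the fixed point 0).
With 20 cycles on 35 points, sign = (−1)^{35−20} = -1.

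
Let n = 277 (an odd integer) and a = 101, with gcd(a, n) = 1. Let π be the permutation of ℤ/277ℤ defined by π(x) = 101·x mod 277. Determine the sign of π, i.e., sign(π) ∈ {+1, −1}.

Orbit of 224 under x↦101x: [224, 187, 51, 165, 45, 113, 56]… (length divides ord_277(101)).
Decompose π into cycles: lengths [276, 1] (2 cycles, including the fixed point 0).
2 cycles on 277: each ℓ→(−1)^(ℓ−1), product (−1)^275 = -1.
(101|277)_J = -1 (Zolotarev's lemma cross-check).

-1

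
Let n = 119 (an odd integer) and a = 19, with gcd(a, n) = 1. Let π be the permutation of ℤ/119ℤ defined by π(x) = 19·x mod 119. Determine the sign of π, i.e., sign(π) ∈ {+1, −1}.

-1

Orbit of 111 under x↦19x: [111, 86, 87, 106, 110, 67, 83]… (length divides ord_119(19)).
π_19 has 8 disjoint cycles with lengths [24, 24, 24, 24, 8, 8, 6, 1] on {0,…,118}.
With 8 cycles on 119 points, sign = (−1)^{119−8} = -1.
Zolotarev: (19|119) = -1, matching the cycle-count sign.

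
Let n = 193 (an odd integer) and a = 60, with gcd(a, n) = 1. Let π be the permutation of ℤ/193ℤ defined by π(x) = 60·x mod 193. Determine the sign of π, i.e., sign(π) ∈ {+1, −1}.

Trace 67: π^k(67) = [67, 160, 143, 88, 69, 87, 9] for k=0..6.
Decompose π into cycles: lengths [64, 64, 64, 1] (4 cycles, including the fixed point 0).
sign(π) = (−1)^{n − #cycles} = (−1)^{193−4} = (−1)^189 = -1.

-1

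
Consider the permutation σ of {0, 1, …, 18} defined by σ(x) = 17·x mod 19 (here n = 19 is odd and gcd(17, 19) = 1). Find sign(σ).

Trace 6: π^k(6) = [6, 7, 5, 9, 1, 17, 4] for k=0..6.
Cycle type of π: 9×2 + 1; total 3 cycles.
With 3 cycles on 19 points, sign = (−1)^{19−3} = +1.
Check: (17/19) = +1 by Zolotarev.

+1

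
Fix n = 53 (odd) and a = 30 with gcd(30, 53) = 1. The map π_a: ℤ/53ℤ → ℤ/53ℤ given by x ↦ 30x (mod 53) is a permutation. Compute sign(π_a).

-1

Start at x=1: 1 → 30 → 52 → 23 → 1 (one orbit).
π_30 has 14 disjoint cycles with lengths [4, 4, 4, 4, 4, 4, 4, 4, 4, 4, 4, 4, 4, 1] on {0,…,52}.
sign(π) = (−1)^{n − #cycles} = (−1)^{53−14} = (−1)^39 = -1.
Check: (30/53) = -1 by Zolotarev.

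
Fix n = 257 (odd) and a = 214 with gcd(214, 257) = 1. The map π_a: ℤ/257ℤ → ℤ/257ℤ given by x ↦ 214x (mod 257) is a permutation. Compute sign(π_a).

Trace 215: π^k(215) = [215, 7, 213, 93, 113, 24, 253] for k=0..6.
2 cycles of lengths [256, 1].
2 cycles on 257: each ℓ→(−1)^(ℓ−1), product (−1)^255 = -1.

-1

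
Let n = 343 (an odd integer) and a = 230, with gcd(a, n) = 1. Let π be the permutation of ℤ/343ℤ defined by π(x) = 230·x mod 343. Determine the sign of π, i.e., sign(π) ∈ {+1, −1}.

-1

Start at x=321: 321 → 85 → 342 → 113 → 265 → 239 → 90 → … (one orbit).
Cycle lengths of π_230 on ℤ/343ℤ: [98, 98, 98, 14, 14, 14, 2, 2, 2, 1]; 10 cycles in total.
10 cycles on 343: each ℓ→(−1)^(ℓ−1), product (−1)^333 = -1.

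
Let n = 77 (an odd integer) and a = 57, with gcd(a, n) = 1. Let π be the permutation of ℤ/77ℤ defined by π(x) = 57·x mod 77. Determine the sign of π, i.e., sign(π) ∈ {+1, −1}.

-1

Trace 15: π^k(15) = [15, 8, 71, 43, 64, 29, 36] for k=0..6.
Decompose π into cycles: lengths [10, 10, 10, 10, 10, 10, 10, 1, 1, 1, 1, 1, 1, 1] (14 cycles, including the fixed point 0).
14 cycles on 77: each ℓ→(−1)^(ℓ−1), product (−1)^63 = -1.
Zolotarev: (57|77) = -1, matching the cycle-count sign.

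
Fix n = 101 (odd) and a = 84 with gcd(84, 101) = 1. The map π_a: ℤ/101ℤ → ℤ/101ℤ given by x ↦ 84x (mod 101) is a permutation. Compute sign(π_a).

Start at x=36: 36 → 95 → 1 → 84 → 87 → 36 (one orbit).
Cycle type of π: 5×20 + 1; total 21 cycles.
101 − 21 = 80 transpositions; sign(π) = (−1)^80 = +1.

+1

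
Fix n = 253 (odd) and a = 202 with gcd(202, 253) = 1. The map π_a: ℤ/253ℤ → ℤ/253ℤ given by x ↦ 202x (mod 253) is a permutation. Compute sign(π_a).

Trace 47: π^k(47) = [47, 133, 48, 82, 119, 3, 100] for k=0..6.
Cycle type of π: 55×4 + 11×2 + 5×2 + 1; total 9 cycles.
253 − 9 = 244 transpositions; sign(π) = (−1)^244 = +1.
(202|253)_J = +1 (Zolotarev's lemma cross-check).

+1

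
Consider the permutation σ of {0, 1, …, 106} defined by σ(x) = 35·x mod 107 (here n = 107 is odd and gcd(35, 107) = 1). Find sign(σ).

+1

Start at x=99: 99 → 41 → 44 → 42 → 79 → 90 → 47 → … (one orbit).
π_35 has 3 disjoint cycles with lengths [53, 53, 1] on {0,…,106}.
3 cycles on 107: each ℓ→(−1)^(ℓ−1), product (−1)^104 = +1.
Zolotarev: (35|107) = +1, matching the cycle-count sign.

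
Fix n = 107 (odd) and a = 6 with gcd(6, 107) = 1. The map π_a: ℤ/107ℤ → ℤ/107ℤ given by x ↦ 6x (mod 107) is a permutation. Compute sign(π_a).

Trace 41: π^k(41) = [41, 32, 85, 82, 64, 63, 57] for k=0..6.
Cycle type of π: 106 + 1; total 2 cycles.
Σ(ℓ_i−1) = 107−2 = 105; sign = (−1)^105 = -1.
(6|107)_J = -1 (Zolotarev's lemma cross-check).

-1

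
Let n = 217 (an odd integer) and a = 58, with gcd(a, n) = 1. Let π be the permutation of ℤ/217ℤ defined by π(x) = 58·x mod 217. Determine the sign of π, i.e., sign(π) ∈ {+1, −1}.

Trace 32: π^k(32) = [32, 120, 16, 60, 8, 30, 4] for k=0..6.
12 cycles of lengths [30, 30, 30, 30, 30, 30, 10, 10, 10, 3, 3, 1].
Σ(ℓ_i−1) = 217−12 = 205; sign = (−1)^205 = -1.

-1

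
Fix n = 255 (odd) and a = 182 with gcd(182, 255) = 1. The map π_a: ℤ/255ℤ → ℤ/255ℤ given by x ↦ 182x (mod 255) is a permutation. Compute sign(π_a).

-1

Start at x=229: 229 → 113 → 166 → 122 → 19 → 143 → 16 → … (one orbit).
20 cycles of lengths [16, 16, 16, 16, 16, 16, 16, 16, 16, 16, 16, 16, 16, 16, 16, 4, 4, 4, 2, 1].
sign(π) = (−1)^{n − #cycles} = (−1)^{255−20} = (−1)^235 = -1.
Via Zolotarev, sign(π_{182}) = (182|255) = -1.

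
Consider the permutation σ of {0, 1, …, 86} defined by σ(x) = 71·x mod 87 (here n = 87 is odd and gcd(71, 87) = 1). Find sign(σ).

-1

Orbit of 38 under x↦71x: [38, 1, 71, 82, 80, 25, 35]… (length divides ord_87(71)).
π_71 has 8 disjoint cycles with lengths [14, 14, 14, 14, 14, 14, 2, 1] on {0,…,86}.
8 cycles on 87: each ℓ→(−1)^(ℓ−1), product (−1)^79 = -1.
The Jacobi symbol (71|87) = -1 (Zolotarev) agrees.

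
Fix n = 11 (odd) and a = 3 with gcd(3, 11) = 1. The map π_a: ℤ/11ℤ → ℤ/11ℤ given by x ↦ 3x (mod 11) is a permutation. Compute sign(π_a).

+1

Orbit of 9 under x↦3x: [9, 5, 4, 1, 3]… (length divides ord_11(3)).
Decompose π into cycles: lengths [5, 5, 1] (3 cycles, including the fixed point 0).
n − c = 11 − 3 = 8; sign = (−1)^8 = +1.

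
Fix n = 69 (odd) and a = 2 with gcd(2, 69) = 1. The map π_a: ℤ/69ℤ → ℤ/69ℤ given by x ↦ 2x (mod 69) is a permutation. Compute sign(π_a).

-1

Start at x=13: 13 → 26 → 52 → 35 → 1 → 2 → 4 → … (one orbit).
π_2 has 6 disjoint cycles with lengths [22, 22, 11, 11, 2, 1] on {0,…,68}.
With 6 cycles on 69 points, sign = (−1)^{69−6} = -1.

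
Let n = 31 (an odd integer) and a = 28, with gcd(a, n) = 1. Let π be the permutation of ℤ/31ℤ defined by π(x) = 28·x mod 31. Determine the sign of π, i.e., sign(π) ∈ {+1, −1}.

+1

Start at x=9: 9 → 4 → 19 → 5 → 16 → 14 → 20 → … (one orbit).
Cycle lengths of π_28 on ℤ/31ℤ: [15, 15, 1]; 3 cycles in total.
31 − 3 = 28 transpositions; sign(π) = (−1)^28 = +1.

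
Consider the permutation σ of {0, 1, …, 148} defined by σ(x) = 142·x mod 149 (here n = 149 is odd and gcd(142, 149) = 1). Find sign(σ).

Orbit of 1 under x↦142x: [1, 142, 49, 104, 17, 30, 88]… (length divides ord_149(142)).
Cycle lengths of π_142 on ℤ/149ℤ: [37, 37, 37, 37, 1]; 5 cycles in total.
5 cycles on 149: each ℓ→(−1)^(ℓ−1), product (−1)^144 = +1.

+1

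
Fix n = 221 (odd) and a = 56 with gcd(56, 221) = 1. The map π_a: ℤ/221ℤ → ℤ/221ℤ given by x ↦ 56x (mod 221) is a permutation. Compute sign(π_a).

Orbit of 75 under x↦56x: [75, 1, 56, 42, 142, 217, 218]… (length divides ord_221(56)).
Cycle type of π: 48×4 + 16 + 6×2 + 1; total 8 cycles.
n − c = 221 − 8 = 213; sign = (−1)^213 = -1.
Zolotarev: (56|221) = -1, matching the cycle-count sign.

-1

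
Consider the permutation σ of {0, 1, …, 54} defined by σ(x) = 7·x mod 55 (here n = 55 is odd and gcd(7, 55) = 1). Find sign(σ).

+1

Trace 52: π^k(52) = [52, 34, 18, 16, 2, 14, 43] for k=0..6.
Decompose π into cycles: lengths [20, 20, 10, 4, 1] (5 cycles, including the fixed point 0).
5 cycles on 55: each ℓ→(−1)^(ℓ−1), product (−1)^50 = +1.
The Jacobi symbol (7|55) = +1 (Zolotarev) agrees.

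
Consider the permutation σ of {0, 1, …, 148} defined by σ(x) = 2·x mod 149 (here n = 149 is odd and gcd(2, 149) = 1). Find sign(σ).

Orbit of 104 under x↦2x: [104, 59, 118, 87, 25, 50, 100]… (length divides ord_149(2)).
π_2 has 2 disjoint cycles with lengths [148, 1] on {0,…,148}.
149 − 2 = 147 transpositions; sign(π) = (−1)^147 = -1.

-1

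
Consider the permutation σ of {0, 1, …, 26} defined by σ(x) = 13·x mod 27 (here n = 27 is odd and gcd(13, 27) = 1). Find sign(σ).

+1

Orbit of 13 under x↦13x: [13, 7, 10, 22, 16, 19, 4]… (length divides ord_27(13)).
7 cycles of lengths [9, 9, 3, 3, 1, 1, 1].
Σ(ℓ_i−1) = 27−7 = 20; sign = (−1)^20 = +1.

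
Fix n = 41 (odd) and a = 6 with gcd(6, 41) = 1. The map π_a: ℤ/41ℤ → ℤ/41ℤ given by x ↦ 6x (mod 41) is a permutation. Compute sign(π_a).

Trace 32: π^k(32) = [32, 28, 4, 24, 21, 3, 18] for k=0..6.
The orbit structure of x ↦ 6x mod 41: 2 orbits of sizes [40, 1].
sign(π) = (−1)^{n − #cycles} = (−1)^{41−2} = (−1)^39 = -1.
Zolotarev: (6|41) = -1, matching the cycle-count sign.

-1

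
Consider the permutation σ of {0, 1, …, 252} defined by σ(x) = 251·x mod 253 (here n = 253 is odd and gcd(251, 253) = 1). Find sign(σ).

Start at x=247: 247 → 12 → 229 → 48 → 157 → 192 → 122 → … (one orbit).
π_251 has 6 disjoint cycles with lengths [110, 110, 22, 5, 5, 1] on {0,…,252}.
With 6 cycles on 253 points, sign = (−1)^{253−6} = -1.

-1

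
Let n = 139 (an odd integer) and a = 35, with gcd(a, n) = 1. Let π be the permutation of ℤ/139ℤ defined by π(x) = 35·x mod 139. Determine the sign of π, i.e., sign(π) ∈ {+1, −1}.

+1

Start at x=107: 107 → 131 → 137 → 69 → 52 → 13 → 38 → … (one orbit).
3 cycles of lengths [69, 69, 1].
139 − 3 = 136 transpositions; sign(π) = (−1)^136 = +1.
Check: (35/139) = +1 by Zolotarev.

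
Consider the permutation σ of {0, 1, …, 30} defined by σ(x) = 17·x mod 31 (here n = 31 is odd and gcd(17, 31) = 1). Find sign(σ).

Trace 12: π^k(12) = [12, 18, 27, 25, 22, 2, 3] for k=0..6.
Cycle type of π: 30 + 1; total 2 cycles.
With 2 cycles on 31 points, sign = (−1)^{31−2} = -1.

-1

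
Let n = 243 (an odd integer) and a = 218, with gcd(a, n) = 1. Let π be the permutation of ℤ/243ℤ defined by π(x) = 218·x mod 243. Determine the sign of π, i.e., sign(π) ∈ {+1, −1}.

-1

Orbit of 41 under x↦218x: [41, 190, 110, 166, 224, 232, 32]… (length divides ord_243(218)).
6 cycles of lengths [162, 54, 18, 6, 2, 1].
With 6 cycles on 243 points, sign = (−1)^{243−6} = -1.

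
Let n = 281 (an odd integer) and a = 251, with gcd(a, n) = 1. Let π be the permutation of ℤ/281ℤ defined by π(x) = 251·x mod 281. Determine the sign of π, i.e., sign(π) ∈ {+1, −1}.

-1

Trace 28: π^k(28) = [28, 3, 191, 171, 209, 193, 111] for k=0..6.
The orbit structure of x ↦ 251x mod 281: 2 orbits of sizes [280, 1].
n − c = 281 − 2 = 279; sign = (−1)^279 = -1.
Check: (251/281) = -1 by Zolotarev.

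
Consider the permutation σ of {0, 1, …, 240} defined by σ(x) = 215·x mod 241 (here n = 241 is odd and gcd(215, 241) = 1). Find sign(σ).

-1

Orbit of 124 under x↦215x: [124, 150, 197, 180, 140, 216, 168]… (length divides ord_241(215)).
Cycle lengths of π_215 on ℤ/241ℤ: [80, 80, 80, 1]; 4 cycles in total.
241 − 4 = 237 transpositions; sign(π) = (−1)^237 = -1.
The Jacobi symbol (215|241) = -1 (Zolotarev) agrees.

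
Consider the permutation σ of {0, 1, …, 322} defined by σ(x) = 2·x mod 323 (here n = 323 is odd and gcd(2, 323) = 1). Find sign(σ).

-1

Trace 94: π^k(94) = [94, 188, 53, 106, 212, 101, 202] for k=0..6.
Decompose π into cycles: lengths [72, 72, 72, 72, 18, 8, 8, 1] (8 cycles, including the fixed point 0).
sign(π) = (−1)^{n − #cycles} = (−1)^{323−8} = (−1)^315 = -1.
Zolotarev: (2|323) = -1, matching the cycle-count sign.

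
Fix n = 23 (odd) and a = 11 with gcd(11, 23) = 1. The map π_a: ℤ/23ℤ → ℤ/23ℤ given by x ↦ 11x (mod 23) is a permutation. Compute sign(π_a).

Start at x=5: 5 → 9 → 7 → 8 → 19 → 2 → 22 → … (one orbit).
Decompose π into cycles: lengths [22, 1] (2 cycles, including the fixed point 0).
n − c = 23 − 2 = 21; sign = (−1)^21 = -1.
Via Zolotarev, sign(π_{11}) = (11|23) = -1.

-1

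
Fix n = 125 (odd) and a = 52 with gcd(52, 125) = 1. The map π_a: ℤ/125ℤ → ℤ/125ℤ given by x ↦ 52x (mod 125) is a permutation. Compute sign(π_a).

-1

Trace 1: π^k(1) = [1, 52, 79, 108, 116, 32, 39] for k=0..6.
π_52 has 4 disjoint cycles with lengths [100, 20, 4, 1] on {0,…,124}.
125 − 4 = 121 transpositions; sign(π) = (−1)^121 = -1.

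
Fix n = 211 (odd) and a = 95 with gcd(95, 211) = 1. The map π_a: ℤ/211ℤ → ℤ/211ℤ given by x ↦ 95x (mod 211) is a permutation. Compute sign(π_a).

Start at x=58: 58 → 24 → 170 → 114 → 69 → 14 → 64 → … (one orbit).
Decompose π into cycles: lengths [105, 105, 1] (3 cycles, including the fixed point 0).
sign(π) = (−1)^{n − #cycles} = (−1)^{211−3} = (−1)^208 = +1.
Via Zolotarev, sign(π_{95}) = (95|211) = +1.

+1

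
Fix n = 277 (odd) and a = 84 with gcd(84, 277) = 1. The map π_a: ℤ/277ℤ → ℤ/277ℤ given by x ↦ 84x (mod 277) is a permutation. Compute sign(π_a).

Start at x=30: 30 → 27 → 52 → 213 → 164 → 203 → 155 → … (one orbit).
Decompose π into cycles: lengths [23, 23, 23, 23, 23, 23, 23, 23, 23, 23, 23, 23, 1] (13 cycles, including the fixed point 0).
With 13 cycles on 277 points, sign = (−1)^{277−13} = +1.
Check: (84/277) = +1 by Zolotarev.

+1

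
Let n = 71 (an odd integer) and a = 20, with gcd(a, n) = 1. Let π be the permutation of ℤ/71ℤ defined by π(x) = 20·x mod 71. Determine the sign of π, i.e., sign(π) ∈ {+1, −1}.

+1

Start at x=48: 48 → 37 → 30 → 32 → 1 → 20 → 45 → 48 (one orbit).
Decompose π into cycles: lengths [7, 7, 7, 7, 7, 7, 7, 7, 7, 7, 1] (11 cycles, including the fixed point 0).
sign(π) = (−1)^{n − #cycles} = (−1)^{71−11} = (−1)^60 = +1.
(20|71)_J = +1 (Zolotarev's lemma cross-check).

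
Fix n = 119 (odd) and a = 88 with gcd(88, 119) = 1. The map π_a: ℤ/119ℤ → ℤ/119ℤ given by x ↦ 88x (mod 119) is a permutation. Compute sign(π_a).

-1

Start at x=1: 1 → 88 → 9 → 78 → 81 → 107 → 15 → … (one orbit).
Decompose π into cycles: lengths [48, 48, 16, 3, 3, 1] (6 cycles, including the fixed point 0).
sign(π) = (−1)^{n − #cycles} = (−1)^{119−6} = (−1)^113 = -1.
The Jacobi symbol (88|119) = -1 (Zolotarev) agrees.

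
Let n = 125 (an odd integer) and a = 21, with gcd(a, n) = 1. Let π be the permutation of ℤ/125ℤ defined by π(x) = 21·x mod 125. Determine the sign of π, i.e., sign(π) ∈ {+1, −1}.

+1

Start at x=6: 6 → 1 → 21 → 66 → 11 → 106 → 101 → … (one orbit).
Decompose π into cycles: lengths [25, 25, 25, 25, 5, 5, 5, 5, 1, 1, 1, 1, 1] (13 cycles, including the fixed point 0).
Σ(ℓ_i−1) = 125−13 = 112; sign = (−1)^112 = +1.
(21|125)_J = +1 (Zolotarev's lemma cross-check).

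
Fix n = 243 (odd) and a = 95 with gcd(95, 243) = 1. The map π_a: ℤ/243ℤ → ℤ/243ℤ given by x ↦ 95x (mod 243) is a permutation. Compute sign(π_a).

-1

Start at x=169: 169 → 17 → 157 → 92 → 235 → 212 → 214 → … (one orbit).
The orbit structure of x ↦ 95x mod 243: 6 orbits of sizes [162, 54, 18, 6, 2, 1].
sign(π) = (−1)^{n − #cycles} = (−1)^{243−6} = (−1)^237 = -1.
The Jacobi symbol (95|243) = -1 (Zolotarev) agrees.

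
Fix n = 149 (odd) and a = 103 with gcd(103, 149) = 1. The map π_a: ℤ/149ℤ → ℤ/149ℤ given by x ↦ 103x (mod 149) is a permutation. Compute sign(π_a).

Orbit of 127 under x↦103x: [127, 118, 85, 113, 17, 112, 63]… (length divides ord_149(103)).
Decompose π into cycles: lengths [74, 74, 1] (3 cycles, including the fixed point 0).
n − c = 149 − 3 = 146; sign = (−1)^146 = +1.
(103|149)_J = +1 (Zolotarev's lemma cross-check).

+1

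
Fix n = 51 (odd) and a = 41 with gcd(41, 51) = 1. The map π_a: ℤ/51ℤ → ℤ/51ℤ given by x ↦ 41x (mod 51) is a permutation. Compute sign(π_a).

Start at x=16: 16 → 44 → 19 → 14 → 13 → 23 → 25 → … (one orbit).
π_41 has 5 disjoint cycles with lengths [16, 16, 16, 2, 1] on {0,…,50}.
Σ(ℓ_i−1) = 51−5 = 46; sign = (−1)^46 = +1.

+1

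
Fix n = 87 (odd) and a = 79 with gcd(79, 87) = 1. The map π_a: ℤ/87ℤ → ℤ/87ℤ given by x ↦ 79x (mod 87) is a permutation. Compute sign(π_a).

Orbit of 64 under x↦79x: [64, 10, 7, 31, 13, 70, 49]… (length divides ord_87(79)).
Cycle type of π: 28×3 + 1×3; total 6 cycles.
With 6 cycles on 87 points, sign = (−1)^{87−6} = -1.

-1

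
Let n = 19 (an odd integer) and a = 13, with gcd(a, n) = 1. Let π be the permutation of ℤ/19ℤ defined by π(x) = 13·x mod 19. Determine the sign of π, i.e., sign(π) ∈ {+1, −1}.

Orbit of 16 under x↦13x: [16, 18, 6, 2, 7, 15, 5]… (length divides ord_19(13)).
Cycle type of π: 18 + 1; total 2 cycles.
n − c = 19 − 2 = 17; sign = (−1)^17 = -1.
(13|19)_J = -1 (Zolotarev's lemma cross-check).

-1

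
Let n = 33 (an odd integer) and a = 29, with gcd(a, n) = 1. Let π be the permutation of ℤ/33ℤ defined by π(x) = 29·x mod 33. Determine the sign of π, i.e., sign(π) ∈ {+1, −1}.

Start at x=8: 8 → 1 → 29 → 16 → 2 → 25 → 32 → … (one orbit).
Cycle lengths of π_29 on ℤ/33ℤ: [10, 10, 10, 2, 1]; 5 cycles in total.
Σ(ℓ_i−1) = 33−5 = 28; sign = (−1)^28 = +1.
The Jacobi symbol (29|33) = +1 (Zolotarev) agrees.

+1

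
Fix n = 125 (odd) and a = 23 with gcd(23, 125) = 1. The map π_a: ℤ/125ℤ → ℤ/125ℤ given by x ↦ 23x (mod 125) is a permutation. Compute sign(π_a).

-1

Trace 34: π^k(34) = [34, 32, 111, 53, 94, 37, 101] for k=0..6.
4 cycles of lengths [100, 20, 4, 1].
With 4 cycles on 125 points, sign = (−1)^{125−4} = -1.
The Jacobi symbol (23|125) = -1 (Zolotarev) agrees.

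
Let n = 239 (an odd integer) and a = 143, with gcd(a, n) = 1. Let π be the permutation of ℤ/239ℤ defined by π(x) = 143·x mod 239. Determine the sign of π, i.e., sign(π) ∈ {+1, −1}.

Trace 138: π^k(138) = [138, 136, 89, 60, 215, 153, 130] for k=0..6.
The orbit structure of x ↦ 143x mod 239: 2 orbits of sizes [238, 1].
239 − 2 = 237 transpositions; sign(π) = (−1)^237 = -1.
Check: (143/239) = -1 by Zolotarev.

-1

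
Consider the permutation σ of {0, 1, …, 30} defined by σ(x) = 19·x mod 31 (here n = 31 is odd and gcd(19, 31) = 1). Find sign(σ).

+1

Trace 10: π^k(10) = [10, 4, 14, 18, 1, 19, 20] for k=0..6.
π_19 has 3 disjoint cycles with lengths [15, 15, 1] on {0,…,30}.
With 3 cycles on 31 points, sign = (−1)^{31−3} = +1.
Zolotarev: (19|31) = +1, matching the cycle-count sign.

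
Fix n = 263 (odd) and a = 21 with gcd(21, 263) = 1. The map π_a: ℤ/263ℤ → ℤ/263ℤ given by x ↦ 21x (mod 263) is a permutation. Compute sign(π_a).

Trace 160: π^k(160) = [160, 204, 76, 18, 115, 48, 219] for k=0..6.
Cycle lengths of π_21 on ℤ/263ℤ: [262, 1]; 2 cycles in total.
sign(π) = (−1)^{n − #cycles} = (−1)^{263−2} = (−1)^261 = -1.
Via Zolotarev, sign(π_{21}) = (21|263) = -1.

-1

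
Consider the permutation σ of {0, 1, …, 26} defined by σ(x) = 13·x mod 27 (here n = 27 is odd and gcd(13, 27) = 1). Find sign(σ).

+1

Trace 7: π^k(7) = [7, 10, 22, 16, 19, 4, 25] for k=0..6.
π_13 has 7 disjoint cycles with lengths [9, 9, 3, 3, 1, 1, 1] on {0,…,26}.
n − c = 27 − 7 = 20; sign = (−1)^20 = +1.
Zolotarev: (13|27) = +1, matching the cycle-count sign.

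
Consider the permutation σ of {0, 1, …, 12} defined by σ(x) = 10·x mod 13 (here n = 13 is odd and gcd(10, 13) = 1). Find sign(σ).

+1

Start at x=1: 1 → 10 → 9 → 12 → 3 → 4 → 1 (one orbit).
Cycle lengths of π_10 on ℤ/13ℤ: [6, 6, 1]; 3 cycles in total.
sign(π) = (−1)^{n − #cycles} = (−1)^{13−3} = (−1)^10 = +1.
The Jacobi symbol (10|13) = +1 (Zolotarev) agrees.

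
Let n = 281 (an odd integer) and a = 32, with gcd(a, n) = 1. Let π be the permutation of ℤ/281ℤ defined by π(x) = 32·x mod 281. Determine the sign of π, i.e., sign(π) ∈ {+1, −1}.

+1

Start at x=109: 109 → 116 → 59 → 202 → 1 → 32 → 181 → … (one orbit).
Decompose π into cycles: lengths [14, 14, 14, 14, 14, 14, 14, 14, 14, 14, 14, 14, 14, 14, 14, 14, 14, 14, 14, 14, 1] (21 cycles, including the fixed point 0).
Σ(ℓ_i−1) = 281−21 = 260; sign = (−1)^260 = +1.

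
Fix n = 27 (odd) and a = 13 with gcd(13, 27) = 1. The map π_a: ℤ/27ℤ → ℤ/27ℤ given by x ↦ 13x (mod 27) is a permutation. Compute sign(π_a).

+1

Orbit of 10 under x↦13x: [10, 22, 16, 19, 4, 25, 1]… (length divides ord_27(13)).
Decompose π into cycles: lengths [9, 9, 3, 3, 1, 1, 1] (7 cycles, including the fixed point 0).
sign(π) = (−1)^{n − #cycles} = (−1)^{27−7} = (−1)^20 = +1.
Via Zolotarev, sign(π_{13}) = (13|27) = +1.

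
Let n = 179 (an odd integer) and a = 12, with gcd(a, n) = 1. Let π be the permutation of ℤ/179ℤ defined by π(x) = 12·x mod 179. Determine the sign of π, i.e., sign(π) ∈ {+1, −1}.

+1

Trace 177: π^k(177) = [177, 155, 70, 124, 56, 135, 9] for k=0..6.
The orbit structure of x ↦ 12x mod 179: 3 orbits of sizes [89, 89, 1].
179 − 3 = 176 transpositions; sign(π) = (−1)^176 = +1.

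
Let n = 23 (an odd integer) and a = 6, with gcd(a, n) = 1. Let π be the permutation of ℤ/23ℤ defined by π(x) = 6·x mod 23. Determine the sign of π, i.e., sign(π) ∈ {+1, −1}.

+1

Start at x=6: 6 → 13 → 9 → 8 → 2 → 12 → 3 → … (one orbit).
Cycle lengths of π_6 on ℤ/23ℤ: [11, 11, 1]; 3 cycles in total.
Σ(ℓ_i−1) = 23−3 = 20; sign = (−1)^20 = +1.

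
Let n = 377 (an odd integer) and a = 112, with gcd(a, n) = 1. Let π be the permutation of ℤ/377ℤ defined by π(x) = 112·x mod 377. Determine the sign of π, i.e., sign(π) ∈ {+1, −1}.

Orbit of 339 under x↦112x: [339, 268, 233, 83, 248, 255, 285]… (length divides ord_377(112)).
Cycle type of π: 28×12 + 7×4 + 4×3 + 1; total 20 cycles.
377 − 20 = 357 transpositions; sign(π) = (−1)^357 = -1.

-1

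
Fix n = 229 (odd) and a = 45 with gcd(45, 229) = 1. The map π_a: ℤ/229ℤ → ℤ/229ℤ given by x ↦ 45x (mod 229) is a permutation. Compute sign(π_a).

+1

Orbit of 159 under x↦45x: [159, 56, 1, 45, 193, 212, 151]… (length divides ord_229(45)).
π_45 has 3 disjoint cycles with lengths [114, 114, 1] on {0,…,228}.
229 − 3 = 226 transpositions; sign(π) = (−1)^226 = +1.
(45|229)_J = +1 (Zolotarev's lemma cross-check).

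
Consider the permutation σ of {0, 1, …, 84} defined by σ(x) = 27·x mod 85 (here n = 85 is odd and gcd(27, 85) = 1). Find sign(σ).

+1

Trace 1: π^k(1) = [1, 27, 49, 48, 21, 57, 9] for k=0..6.
Cycle lengths of π_27 on ℤ/85ℤ: [16, 16, 16, 16, 16, 4, 1]; 7 cycles in total.
With 7 cycles on 85 points, sign = (−1)^{85−7} = +1.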